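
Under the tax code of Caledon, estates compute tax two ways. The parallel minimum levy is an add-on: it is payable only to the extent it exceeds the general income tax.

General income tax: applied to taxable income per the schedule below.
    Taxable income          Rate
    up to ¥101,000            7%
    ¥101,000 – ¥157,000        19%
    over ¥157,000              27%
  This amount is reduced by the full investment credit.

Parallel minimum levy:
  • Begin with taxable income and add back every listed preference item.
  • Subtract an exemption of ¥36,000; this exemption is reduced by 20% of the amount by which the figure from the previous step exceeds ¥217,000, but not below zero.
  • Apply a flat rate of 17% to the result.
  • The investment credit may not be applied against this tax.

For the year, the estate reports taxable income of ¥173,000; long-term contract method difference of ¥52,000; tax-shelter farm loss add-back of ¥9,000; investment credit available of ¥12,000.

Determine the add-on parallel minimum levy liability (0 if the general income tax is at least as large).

¥24,208

Parallel minimum levy:
  Adjusted income: ¥173,000 + ¥52,000 + ¥9,000 = ¥234,000
  Exemption: ¥36,000 − 20% × (¥234,000 − ¥217,000) = ¥36,000 − ¥3,400 = ¥32,600
  Base: ¥234,000 − ¥32,600 = ¥201,400
  ¥201,400 × 17% = ¥34,238

General income tax:
  ¥101,000 × 7% = ¥7,070
  ¥56,000 × 19% = ¥10,640
  ¥16,000 × 27% = ¥4,320
  → ¥22,030
  Less investment credit ¥12,000 → ¥10,030

Excess of parallel minimum levy over general income tax: ¥34,238 − ¥10,030 = ¥24,208.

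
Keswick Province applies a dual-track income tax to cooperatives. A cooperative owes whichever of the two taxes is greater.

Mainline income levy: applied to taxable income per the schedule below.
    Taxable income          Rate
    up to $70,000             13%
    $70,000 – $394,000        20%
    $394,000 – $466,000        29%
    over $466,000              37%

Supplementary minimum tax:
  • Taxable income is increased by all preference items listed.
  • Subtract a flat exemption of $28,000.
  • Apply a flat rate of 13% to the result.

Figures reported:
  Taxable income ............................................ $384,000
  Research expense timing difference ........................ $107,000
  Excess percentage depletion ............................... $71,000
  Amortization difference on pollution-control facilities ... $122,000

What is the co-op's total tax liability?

$85,280

Mainline income levy:
  $70,000 × 13% = $9,100
  $314,000 × 20% = $62,800
  → $71,900

Supplementary minimum tax:
  Adjusted income: $384,000 + $107,000 + $71,000 + $122,000 = $684,000
  Less exemption $28,000 → base $656,000
  $656,000 × 13% = $85,280

$85,280 > $71,900, so the supplementary minimum tax is the binding amount.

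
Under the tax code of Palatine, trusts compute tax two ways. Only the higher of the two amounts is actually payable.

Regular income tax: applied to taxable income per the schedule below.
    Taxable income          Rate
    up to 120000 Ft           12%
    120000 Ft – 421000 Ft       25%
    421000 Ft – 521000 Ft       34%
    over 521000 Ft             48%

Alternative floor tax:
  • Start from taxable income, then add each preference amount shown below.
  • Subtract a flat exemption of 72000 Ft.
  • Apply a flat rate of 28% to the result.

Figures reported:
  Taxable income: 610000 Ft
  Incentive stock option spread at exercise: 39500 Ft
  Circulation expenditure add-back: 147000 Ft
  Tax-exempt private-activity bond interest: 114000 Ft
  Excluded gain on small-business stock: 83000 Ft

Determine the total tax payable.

Regular income tax:
  120000 Ft × 12% = 14400 Ft
  301000 Ft × 25% = 75250 Ft
  100000 Ft × 34% = 34000 Ft
  89000 Ft × 48% = 42720 Ft
  → 166370 Ft

Alternative floor tax:
  Adjusted income: 610000 Ft + 39500 Ft + 147000 Ft + 114000 Ft + 83000 Ft = 993500 Ft
  Less exemption 72000 Ft → base 921500 Ft
  921500 Ft × 28% = 258020 Ft

258020 Ft > 166370 Ft, so the alternative floor tax is the binding amount.

258020 Ft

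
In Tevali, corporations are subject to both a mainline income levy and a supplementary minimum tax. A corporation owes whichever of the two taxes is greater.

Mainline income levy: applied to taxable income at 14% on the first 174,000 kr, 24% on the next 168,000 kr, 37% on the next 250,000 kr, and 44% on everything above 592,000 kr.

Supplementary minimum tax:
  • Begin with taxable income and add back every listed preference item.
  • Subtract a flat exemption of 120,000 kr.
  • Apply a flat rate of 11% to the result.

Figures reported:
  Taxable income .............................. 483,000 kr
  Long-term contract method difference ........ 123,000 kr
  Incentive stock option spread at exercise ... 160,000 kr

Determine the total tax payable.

116,850 kr

Supplementary minimum tax:
  Adjusted income: 483,000 kr + 123,000 kr + 160,000 kr = 766,000 kr
  Less exemption 120,000 kr → base 646,000 kr
  646,000 kr × 11% = 71,060 kr

Mainline income levy:
  174,000 kr × 14% = 24,360 kr
  168,000 kr × 24% = 40,320 kr
  141,000 kr × 37% = 52,170 kr
  → 116,850 kr

116,850 kr > 71,060 kr, so the mainline income levy governs.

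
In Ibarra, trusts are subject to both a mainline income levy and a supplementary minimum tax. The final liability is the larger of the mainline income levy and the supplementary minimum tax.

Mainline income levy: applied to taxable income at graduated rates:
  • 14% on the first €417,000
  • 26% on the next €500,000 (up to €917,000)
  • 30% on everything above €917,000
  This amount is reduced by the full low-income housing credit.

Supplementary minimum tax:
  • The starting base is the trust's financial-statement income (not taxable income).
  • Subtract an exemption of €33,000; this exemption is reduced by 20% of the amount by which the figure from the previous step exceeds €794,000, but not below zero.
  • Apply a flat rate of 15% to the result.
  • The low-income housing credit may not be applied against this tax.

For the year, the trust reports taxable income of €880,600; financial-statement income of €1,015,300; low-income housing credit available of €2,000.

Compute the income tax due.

€176,916

Mainline income levy:
  €417,000 × 14% = €58,380
  €463,600 × 26% = €120,536
  → €178,916
  Less low-income housing credit €2,000 → €176,916

Supplementary minimum tax:
  Base (financial-statement income): €1,015,300
  Exemption: 20% × (€1,015,300 − €794,000) = €44,260 ≥ €33,000, so the exemption is fully phased out
  Base: €1,015,300 − €0 = €1,015,300
  €1,015,300 × 15% = €152,295

€176,916 > €152,295, so the mainline income levy governs.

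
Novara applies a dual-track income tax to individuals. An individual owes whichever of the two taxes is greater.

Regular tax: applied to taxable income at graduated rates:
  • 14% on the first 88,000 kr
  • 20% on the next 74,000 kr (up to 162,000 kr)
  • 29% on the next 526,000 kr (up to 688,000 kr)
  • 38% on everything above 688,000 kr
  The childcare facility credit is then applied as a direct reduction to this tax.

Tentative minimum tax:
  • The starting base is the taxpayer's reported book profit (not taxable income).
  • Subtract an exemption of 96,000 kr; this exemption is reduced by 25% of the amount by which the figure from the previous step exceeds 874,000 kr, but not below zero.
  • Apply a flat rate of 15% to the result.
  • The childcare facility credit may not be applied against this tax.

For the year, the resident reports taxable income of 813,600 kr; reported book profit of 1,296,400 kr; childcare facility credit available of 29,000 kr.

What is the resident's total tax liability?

198,388 kr

Tentative minimum tax:
  Base (reported book profit): 1,296,400 kr
  Exemption: 25% × (1,296,400 kr − 874,000 kr) = 105,600 kr ≥ 96,000 kr, so the exemption is fully phased out
  Base: 1,296,400 kr − 0 kr = 1,296,400 kr
  1,296,400 kr × 15% = 194,460 kr

Regular tax:
  88,000 kr × 14% = 12,320 kr
  74,000 kr × 20% = 14,800 kr
  526,000 kr × 29% = 152,540 kr
  125,600 kr × 38% = 47,728 kr
  → 227,388 kr
  Less childcare facility credit 29,000 kr → 198,388 kr

198,388 kr > 194,460 kr, so the regular tax governs.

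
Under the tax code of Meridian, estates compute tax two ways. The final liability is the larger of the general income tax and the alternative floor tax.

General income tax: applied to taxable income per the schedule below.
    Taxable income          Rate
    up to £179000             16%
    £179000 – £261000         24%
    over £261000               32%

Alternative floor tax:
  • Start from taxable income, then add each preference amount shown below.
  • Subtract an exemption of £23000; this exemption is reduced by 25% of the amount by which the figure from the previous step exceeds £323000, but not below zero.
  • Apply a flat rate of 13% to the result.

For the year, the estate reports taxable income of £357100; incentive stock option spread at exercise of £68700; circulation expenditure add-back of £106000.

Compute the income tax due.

£79072

Alternative floor tax:
  Adjusted income: £357100 + £68700 + £106000 = £531800
  Exemption: 25% × (£531800 − £323000) = £52200 ≥ £23000, so the exemption is fully phased out
  Base: £531800 − £0 = £531800
  £531800 × 13% = £69134

General income tax:
  £179000 × 16% = £28640
  £82000 × 24% = £19680
  £96100 × 32% = £30752
  → £79072

£79072 > £69134, so the general income tax governs.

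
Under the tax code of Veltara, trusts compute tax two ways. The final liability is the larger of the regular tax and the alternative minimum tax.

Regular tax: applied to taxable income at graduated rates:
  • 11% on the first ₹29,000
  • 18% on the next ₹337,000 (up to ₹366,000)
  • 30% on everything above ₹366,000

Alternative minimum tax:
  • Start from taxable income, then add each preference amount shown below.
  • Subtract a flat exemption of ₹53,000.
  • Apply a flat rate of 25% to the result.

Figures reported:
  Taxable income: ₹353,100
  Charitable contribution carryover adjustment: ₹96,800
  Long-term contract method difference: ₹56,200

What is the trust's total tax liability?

Alternative minimum tax:
  Adjusted income: ₹353,100 + ₹96,800 + ₹56,200 = ₹506,100
  Less exemption ₹53,000 → base ₹453,100
  ₹453,100 × 25% = ₹113,275

Regular tax:
  ₹29,000 × 11% = ₹3,190
  ₹324,100 × 18% = ₹58,338
  → ₹61,528

₹113,275 > ₹61,528, so the alternative minimum tax is the binding amount.

₹113,275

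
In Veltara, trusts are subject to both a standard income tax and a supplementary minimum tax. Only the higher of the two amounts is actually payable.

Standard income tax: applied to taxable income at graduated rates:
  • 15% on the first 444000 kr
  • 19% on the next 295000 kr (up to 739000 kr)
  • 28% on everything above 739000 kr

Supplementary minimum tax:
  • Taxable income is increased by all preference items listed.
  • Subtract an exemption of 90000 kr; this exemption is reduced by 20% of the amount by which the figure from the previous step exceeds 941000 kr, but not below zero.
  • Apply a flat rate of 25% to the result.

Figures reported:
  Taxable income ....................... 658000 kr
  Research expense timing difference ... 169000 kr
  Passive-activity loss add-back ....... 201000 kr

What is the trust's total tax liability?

238850 kr

Supplementary minimum tax:
  Adjusted income: 658000 kr + 169000 kr + 201000 kr = 1028000 kr
  Exemption: 90000 kr − 20% × (1028000 kr − 941000 kr) = 90000 kr − 17400 kr = 72600 kr
  Base: 1028000 kr − 72600 kr = 955400 kr
  955400 kr × 25% = 238850 kr

Standard income tax:
  444000 kr × 15% = 66600 kr
  214000 kr × 19% = 40660 kr
  → 107260 kr

238850 kr > 107260 kr, so the supplementary minimum tax is the binding amount.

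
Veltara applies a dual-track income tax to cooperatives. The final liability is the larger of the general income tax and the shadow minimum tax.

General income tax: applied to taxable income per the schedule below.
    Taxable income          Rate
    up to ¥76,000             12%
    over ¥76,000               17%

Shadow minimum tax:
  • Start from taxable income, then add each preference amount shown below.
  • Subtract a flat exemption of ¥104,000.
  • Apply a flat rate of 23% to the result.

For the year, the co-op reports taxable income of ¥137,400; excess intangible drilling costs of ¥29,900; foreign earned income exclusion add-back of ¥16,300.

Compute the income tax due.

¥19,558

General income tax:
  ¥76,000 × 12% = ¥9,120
  ¥61,400 × 17% = ¥10,438
  → ¥19,558

Shadow minimum tax:
  Adjusted income: ¥137,400 + ¥29,900 + ¥16,300 = ¥183,600
  Less exemption ¥104,000 → base ¥79,600
  ¥79,600 × 23% = ¥18,308

¥19,558 > ¥18,308, so the general income tax governs.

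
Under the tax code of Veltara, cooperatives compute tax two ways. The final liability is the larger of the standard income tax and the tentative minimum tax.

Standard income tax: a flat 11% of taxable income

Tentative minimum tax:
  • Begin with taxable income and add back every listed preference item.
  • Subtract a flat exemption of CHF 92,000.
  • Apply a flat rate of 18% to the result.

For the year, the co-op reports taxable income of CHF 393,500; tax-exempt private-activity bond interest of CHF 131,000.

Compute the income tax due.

CHF 77,850

Standard income tax:
  CHF 393,500 × 11% = CHF 43,285

Tentative minimum tax:
  Adjusted income: CHF 393,500 + CHF 131,000 = CHF 524,500
  Less exemption CHF 92,000 → base CHF 432,500
  CHF 432,500 × 18% = CHF 77,850

CHF 77,850 > CHF 43,285, so the tentative minimum tax is the binding amount.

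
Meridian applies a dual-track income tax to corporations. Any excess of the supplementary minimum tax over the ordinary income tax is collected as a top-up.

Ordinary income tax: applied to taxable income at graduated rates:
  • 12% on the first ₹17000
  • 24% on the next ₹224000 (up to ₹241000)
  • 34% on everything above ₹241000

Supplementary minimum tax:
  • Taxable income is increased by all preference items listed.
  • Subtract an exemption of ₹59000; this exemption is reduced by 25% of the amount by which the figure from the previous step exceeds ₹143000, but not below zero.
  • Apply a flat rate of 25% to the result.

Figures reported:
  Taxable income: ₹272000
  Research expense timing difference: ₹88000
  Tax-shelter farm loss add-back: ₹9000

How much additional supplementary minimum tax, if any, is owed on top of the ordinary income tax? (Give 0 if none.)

Supplementary minimum tax:
  Adjusted income: ₹272000 + ₹88000 + ₹9000 = ₹369000
  Exemption: ₹59000 − 25% × (₹369000 − ₹143000) = ₹59000 − ₹56500 = ₹2500
  Base: ₹369000 − ₹2500 = ₹366500
  ₹366500 × 25% = ₹91625

Ordinary income tax:
  ₹17000 × 12% = ₹2040
  ₹224000 × 24% = ₹53760
  ₹31000 × 34% = ₹10540
  → ₹66340

Excess of supplementary minimum tax over ordinary income tax: ₹91625 − ₹66340 = ₹25285.

₹25285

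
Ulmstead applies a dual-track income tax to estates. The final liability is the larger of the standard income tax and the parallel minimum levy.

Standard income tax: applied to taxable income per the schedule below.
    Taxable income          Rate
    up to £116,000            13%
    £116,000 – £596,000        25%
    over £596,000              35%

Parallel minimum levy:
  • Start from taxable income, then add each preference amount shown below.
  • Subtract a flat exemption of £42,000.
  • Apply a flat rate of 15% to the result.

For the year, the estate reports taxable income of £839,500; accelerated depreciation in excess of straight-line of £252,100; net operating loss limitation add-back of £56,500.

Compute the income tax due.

Standard income tax:
  £116,000 × 13% = £15,080
  £480,000 × 25% = £120,000
  £243,500 × 35% = £85,225
  → £220,305

Parallel minimum levy:
  Adjusted income: £839,500 + £252,100 + £56,500 = £1,148,100
  Less exemption £42,000 → base £1,106,100
  £1,106,100 × 15% = £165,915

£220,305 > £165,915, so the standard income tax governs.

£220,305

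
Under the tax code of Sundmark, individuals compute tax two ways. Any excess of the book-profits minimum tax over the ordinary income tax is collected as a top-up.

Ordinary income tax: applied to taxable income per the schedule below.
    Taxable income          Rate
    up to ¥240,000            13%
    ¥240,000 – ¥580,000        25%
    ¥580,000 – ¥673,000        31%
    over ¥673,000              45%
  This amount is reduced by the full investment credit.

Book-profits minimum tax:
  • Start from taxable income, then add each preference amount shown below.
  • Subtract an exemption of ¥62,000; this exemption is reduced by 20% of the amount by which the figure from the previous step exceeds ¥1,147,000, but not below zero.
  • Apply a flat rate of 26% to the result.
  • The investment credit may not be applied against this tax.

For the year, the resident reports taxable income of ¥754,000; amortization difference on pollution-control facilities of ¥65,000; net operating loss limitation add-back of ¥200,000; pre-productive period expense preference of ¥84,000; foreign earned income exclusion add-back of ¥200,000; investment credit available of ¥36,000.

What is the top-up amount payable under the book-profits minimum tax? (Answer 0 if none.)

¥185,292

Book-profits minimum tax:
  Adjusted income: ¥754,000 + ¥65,000 + ¥200,000 + ¥84,000 + ¥200,000 = ¥1,303,000
  Exemption: ¥62,000 − 20% × (¥1,303,000 − ¥1,147,000) = ¥62,000 − ¥31,200 = ¥30,800
  Base: ¥1,303,000 − ¥30,800 = ¥1,272,200
  ¥1,272,200 × 26% = ¥330,772

Ordinary income tax:
  ¥240,000 × 13% = ¥31,200
  ¥340,000 × 25% = ¥85,000
  ¥93,000 × 31% = ¥28,830
  ¥81,000 × 45% = ¥36,450
  → ¥181,480
  Less investment credit ¥36,000 → ¥145,480

Excess of book-profits minimum tax over ordinary income tax: ¥330,772 − ¥145,480 = ¥185,292.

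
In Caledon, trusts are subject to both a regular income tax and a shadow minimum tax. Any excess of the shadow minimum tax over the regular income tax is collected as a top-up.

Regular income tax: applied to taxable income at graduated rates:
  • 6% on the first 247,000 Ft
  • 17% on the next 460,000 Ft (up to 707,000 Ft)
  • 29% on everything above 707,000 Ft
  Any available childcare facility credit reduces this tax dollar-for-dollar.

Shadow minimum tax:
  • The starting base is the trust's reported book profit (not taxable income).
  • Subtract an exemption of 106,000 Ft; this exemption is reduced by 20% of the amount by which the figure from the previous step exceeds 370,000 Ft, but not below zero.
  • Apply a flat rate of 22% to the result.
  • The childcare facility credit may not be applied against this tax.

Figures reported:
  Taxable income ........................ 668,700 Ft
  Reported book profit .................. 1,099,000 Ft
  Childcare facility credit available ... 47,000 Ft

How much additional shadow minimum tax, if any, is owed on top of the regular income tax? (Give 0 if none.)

Regular income tax:
  247,000 Ft × 6% = 14,820 Ft
  421,700 Ft × 17% = 71,689 Ft
  → 86,509 Ft
  Less childcare facility credit 47,000 Ft → 39,509 Ft

Shadow minimum tax:
  Base (reported book profit): 1,099,000 Ft
  Exemption: 20% × (1,099,000 Ft − 370,000 Ft) = 145,800 Ft ≥ 106,000 Ft, so the exemption is fully phased out
  Base: 1,099,000 Ft − 0 Ft = 1,099,000 Ft
  1,099,000 Ft × 22% = 241,780 Ft

Excess of shadow minimum tax over regular income tax: 241,780 Ft − 39,509 Ft = 202,271 Ft.

202,271 Ft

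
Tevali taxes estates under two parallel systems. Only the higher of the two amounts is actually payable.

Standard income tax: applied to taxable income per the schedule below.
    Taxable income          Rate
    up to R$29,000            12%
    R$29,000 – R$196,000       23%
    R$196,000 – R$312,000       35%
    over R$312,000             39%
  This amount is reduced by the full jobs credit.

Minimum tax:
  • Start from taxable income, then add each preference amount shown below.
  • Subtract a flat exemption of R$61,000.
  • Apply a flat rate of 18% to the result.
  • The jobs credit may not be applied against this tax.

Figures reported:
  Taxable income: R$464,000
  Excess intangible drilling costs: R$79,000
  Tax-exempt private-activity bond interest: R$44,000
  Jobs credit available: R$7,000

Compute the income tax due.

R$134,770

Standard income tax:
  R$29,000 × 12% = R$3,480
  R$167,000 × 23% = R$38,410
  R$116,000 × 35% = R$40,600
  R$152,000 × 39% = R$59,280
  → R$141,770
  Less jobs credit R$7,000 → R$134,770

Minimum tax:
  Adjusted income: R$464,000 + R$79,000 + R$44,000 = R$587,000
  Less exemption R$61,000 → base R$526,000
  R$526,000 × 18% = R$94,680

R$134,770 > R$94,680, so the standard income tax governs.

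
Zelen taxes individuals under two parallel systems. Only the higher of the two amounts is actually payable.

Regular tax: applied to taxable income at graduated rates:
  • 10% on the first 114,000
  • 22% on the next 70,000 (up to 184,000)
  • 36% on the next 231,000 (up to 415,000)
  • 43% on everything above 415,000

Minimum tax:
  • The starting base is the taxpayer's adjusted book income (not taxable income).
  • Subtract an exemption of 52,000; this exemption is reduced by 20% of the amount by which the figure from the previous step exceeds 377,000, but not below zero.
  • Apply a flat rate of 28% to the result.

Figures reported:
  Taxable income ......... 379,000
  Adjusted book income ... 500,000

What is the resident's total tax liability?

132,328

Minimum tax:
  Base (adjusted book income): 500,000
  Exemption: 52,000 − 20% × (500,000 − 377,000) = 52,000 − 24,600 = 27,400
  Base: 500,000 − 27,400 = 472,600
  472,600 × 28% = 132,328

Regular tax:
  114,000 × 10% = 11,400
  70,000 × 22% = 15,400
  195,000 × 36% = 70,200
  → 97,000

132,328 > 97,000, so the minimum tax is the binding amount.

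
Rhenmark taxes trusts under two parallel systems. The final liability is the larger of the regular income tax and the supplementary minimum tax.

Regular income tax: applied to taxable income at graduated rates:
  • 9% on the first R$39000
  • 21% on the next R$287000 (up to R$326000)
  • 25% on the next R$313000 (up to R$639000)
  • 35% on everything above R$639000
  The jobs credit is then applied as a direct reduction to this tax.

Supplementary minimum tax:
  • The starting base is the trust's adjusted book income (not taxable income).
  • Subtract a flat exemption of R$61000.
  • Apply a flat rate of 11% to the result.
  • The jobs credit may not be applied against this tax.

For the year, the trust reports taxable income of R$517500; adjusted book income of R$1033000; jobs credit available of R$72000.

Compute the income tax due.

R$106920

Regular income tax:
  R$39000 × 9% = R$3510
  R$287000 × 21% = R$60270
  R$191500 × 25% = R$47875
  → R$111655
  Less jobs credit R$72000 → R$39655

Supplementary minimum tax:
  Base (adjusted book income): R$1033000
  Less exemption R$61000 → base R$972000
  R$972000 × 11% = R$106920

R$106920 > R$39655, so the supplementary minimum tax is the binding amount.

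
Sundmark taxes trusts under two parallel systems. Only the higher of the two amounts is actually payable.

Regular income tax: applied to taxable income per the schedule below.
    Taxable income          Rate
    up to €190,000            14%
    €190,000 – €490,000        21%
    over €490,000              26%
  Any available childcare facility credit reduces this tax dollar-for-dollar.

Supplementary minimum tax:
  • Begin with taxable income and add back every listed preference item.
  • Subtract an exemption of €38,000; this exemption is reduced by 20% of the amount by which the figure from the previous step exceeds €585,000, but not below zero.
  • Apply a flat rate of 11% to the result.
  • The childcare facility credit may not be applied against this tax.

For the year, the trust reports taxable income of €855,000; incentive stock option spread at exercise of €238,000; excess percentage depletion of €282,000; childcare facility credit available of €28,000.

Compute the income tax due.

€156,500

Regular income tax:
  €190,000 × 14% = €26,600
  €300,000 × 21% = €63,000
  €365,000 × 26% = €94,900
  → €184,500
  Less childcare facility credit €28,000 → €156,500

Supplementary minimum tax:
  Adjusted income: €855,000 + €238,000 + €282,000 = €1,375,000
  Exemption: 20% × (€1,375,000 − €585,000) = €158,000 ≥ €38,000, so the exemption is fully phased out
  Base: €1,375,000 − €0 = €1,375,000
  €1,375,000 × 11% = €151,250

€156,500 > €151,250, so the regular income tax governs.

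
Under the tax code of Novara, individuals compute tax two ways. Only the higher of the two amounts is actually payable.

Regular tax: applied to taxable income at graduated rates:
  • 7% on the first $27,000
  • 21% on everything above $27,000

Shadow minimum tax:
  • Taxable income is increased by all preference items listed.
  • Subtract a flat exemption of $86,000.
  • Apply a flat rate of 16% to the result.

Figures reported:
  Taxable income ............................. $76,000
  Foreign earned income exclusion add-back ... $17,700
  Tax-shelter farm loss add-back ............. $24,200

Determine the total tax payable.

$12,180

Regular tax:
  $27,000 × 7% = $1,890
  $49,000 × 21% = $10,290
  → $12,180

Shadow minimum tax:
  Adjusted income: $76,000 + $17,700 + $24,200 = $117,900
  Less exemption $86,000 → base $31,900
  $31,900 × 16% = $5,104

$12,180 > $5,104, so the regular tax governs.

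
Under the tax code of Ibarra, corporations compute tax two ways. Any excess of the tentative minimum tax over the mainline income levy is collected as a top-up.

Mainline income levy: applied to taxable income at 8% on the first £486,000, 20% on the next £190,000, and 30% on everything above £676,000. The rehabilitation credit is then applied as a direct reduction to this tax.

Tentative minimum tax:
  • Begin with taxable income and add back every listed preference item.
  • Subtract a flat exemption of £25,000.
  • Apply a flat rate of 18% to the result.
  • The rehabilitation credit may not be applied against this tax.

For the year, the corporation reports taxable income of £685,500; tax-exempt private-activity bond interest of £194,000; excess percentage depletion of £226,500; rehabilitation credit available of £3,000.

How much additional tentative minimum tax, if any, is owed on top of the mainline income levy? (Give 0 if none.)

Mainline income levy:
  £486,000 × 8% = £38,880
  £190,000 × 20% = £38,000
  £9,500 × 30% = £2,850
  → £79,730
  Less rehabilitation credit £3,000 → £76,730

Tentative minimum tax:
  Adjusted income: £685,500 + £194,000 + £226,500 = £1,106,000
  Less exemption £25,000 → base £1,081,000
  £1,081,000 × 18% = £194,580

Excess of tentative minimum tax over mainline income levy: £194,580 − £76,730 = £117,850.

£117,850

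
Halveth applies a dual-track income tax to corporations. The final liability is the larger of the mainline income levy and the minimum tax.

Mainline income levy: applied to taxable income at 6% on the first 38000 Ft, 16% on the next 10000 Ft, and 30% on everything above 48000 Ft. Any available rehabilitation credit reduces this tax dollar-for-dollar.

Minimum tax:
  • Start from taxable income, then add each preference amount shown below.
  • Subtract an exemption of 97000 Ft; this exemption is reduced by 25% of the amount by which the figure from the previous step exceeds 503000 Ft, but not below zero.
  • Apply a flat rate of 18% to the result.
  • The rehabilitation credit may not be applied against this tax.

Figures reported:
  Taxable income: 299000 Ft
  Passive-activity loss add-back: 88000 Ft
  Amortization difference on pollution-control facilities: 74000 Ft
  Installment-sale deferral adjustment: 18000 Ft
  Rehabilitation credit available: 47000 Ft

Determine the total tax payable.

Minimum tax:
  Adjusted income: 299000 Ft + 88000 Ft + 74000 Ft + 18000 Ft = 479000 Ft
  Exemption: 479000 Ft ≤ 503000 Ft, so full 97000 Ft applies
  Base: 479000 Ft − 97000 Ft = 382000 Ft
  382000 Ft × 18% = 68760 Ft

Mainline income levy:
  38000 Ft × 6% = 2280 Ft
  10000 Ft × 16% = 1600 Ft
  251000 Ft × 30% = 75300 Ft
  → 79180 Ft
  Less rehabilitation credit 47000 Ft → 32180 Ft

68760 Ft > 32180 Ft, so the minimum tax is the binding amount.

68760 Ft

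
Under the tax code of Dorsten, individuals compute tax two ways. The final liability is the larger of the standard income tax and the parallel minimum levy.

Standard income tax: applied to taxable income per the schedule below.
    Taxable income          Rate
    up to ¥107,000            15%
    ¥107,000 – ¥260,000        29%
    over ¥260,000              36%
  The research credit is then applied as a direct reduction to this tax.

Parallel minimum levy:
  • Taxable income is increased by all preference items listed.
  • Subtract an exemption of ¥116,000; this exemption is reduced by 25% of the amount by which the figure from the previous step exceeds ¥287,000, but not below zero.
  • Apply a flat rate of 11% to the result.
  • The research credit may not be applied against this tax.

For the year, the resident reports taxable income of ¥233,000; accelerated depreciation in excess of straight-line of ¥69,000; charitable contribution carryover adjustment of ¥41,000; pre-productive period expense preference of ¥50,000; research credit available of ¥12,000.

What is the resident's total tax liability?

¥40,590

Parallel minimum levy:
  Adjusted income: ¥233,000 + ¥69,000 + ¥41,000 + ¥50,000 = ¥393,000
  Exemption: ¥116,000 − 25% × (¥393,000 − ¥287,000) = ¥116,000 − ¥26,500 = ¥89,500
  Base: ¥393,000 − ¥89,500 = ¥303,500
  ¥303,500 × 11% = ¥33,385

Standard income tax:
  ¥107,000 × 15% = ¥16,050
  ¥126,000 × 29% = ¥36,540
  → ¥52,590
  Less research credit ¥12,000 → ¥40,590

¥40,590 > ¥33,385, so the standard income tax governs.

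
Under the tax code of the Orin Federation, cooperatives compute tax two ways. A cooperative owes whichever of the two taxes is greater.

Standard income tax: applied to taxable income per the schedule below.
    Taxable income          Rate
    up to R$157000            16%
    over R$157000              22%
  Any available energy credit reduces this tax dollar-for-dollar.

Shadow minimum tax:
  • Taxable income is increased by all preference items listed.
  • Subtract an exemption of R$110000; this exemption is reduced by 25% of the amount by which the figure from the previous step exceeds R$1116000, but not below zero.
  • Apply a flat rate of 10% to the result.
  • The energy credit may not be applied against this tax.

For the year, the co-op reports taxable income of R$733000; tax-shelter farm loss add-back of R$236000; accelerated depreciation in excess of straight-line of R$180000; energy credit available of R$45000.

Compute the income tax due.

R$106840

Shadow minimum tax:
  Adjusted income: R$733000 + R$236000 + R$180000 = R$1149000
  Exemption: R$110000 − 25% × (R$1149000 − R$1116000) = R$110000 − R$8250 = R$101750
  Base: R$1149000 − R$101750 = R$1047250
  R$1047250 × 10% = R$104725

Standard income tax:
  R$157000 × 16% = R$25120
  R$576000 × 22% = R$126720
  → R$151840
  Less energy credit R$45000 → R$106840

R$106840 > R$104725, so the standard income tax governs.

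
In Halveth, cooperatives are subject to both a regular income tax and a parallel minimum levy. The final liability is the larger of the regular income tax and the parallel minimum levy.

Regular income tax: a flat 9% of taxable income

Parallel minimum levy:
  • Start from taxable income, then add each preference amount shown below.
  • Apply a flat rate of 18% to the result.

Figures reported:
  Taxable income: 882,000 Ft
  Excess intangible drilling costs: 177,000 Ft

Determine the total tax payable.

Parallel minimum levy:
  Adjusted income: 882,000 Ft + 177,000 Ft = 1,059,000 Ft
  1,059,000 Ft × 18% = 190,620 Ft

Regular income tax:
  882,000 Ft × 9% = 79,380 Ft

190,620 Ft > 79,380 Ft, so the parallel minimum levy is the binding amount.

190,620 Ft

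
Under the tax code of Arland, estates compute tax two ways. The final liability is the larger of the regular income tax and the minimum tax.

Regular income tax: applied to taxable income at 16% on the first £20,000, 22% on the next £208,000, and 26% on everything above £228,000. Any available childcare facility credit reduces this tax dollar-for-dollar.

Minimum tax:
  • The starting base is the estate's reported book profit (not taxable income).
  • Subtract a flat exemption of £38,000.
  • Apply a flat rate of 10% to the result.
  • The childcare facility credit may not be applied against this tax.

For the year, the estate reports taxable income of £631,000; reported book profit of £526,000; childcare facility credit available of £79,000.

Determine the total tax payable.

£74,740

Minimum tax:
  Base (reported book profit): £526,000
  Less exemption £38,000 → base £488,000
  £488,000 × 10% = £48,800

Regular income tax:
  £20,000 × 16% = £3,200
  £208,000 × 22% = £45,760
  £403,000 × 26% = £104,780
  → £153,740
  Less childcare facility credit £79,000 → £74,740

£74,740 > £48,800, so the regular income tax governs.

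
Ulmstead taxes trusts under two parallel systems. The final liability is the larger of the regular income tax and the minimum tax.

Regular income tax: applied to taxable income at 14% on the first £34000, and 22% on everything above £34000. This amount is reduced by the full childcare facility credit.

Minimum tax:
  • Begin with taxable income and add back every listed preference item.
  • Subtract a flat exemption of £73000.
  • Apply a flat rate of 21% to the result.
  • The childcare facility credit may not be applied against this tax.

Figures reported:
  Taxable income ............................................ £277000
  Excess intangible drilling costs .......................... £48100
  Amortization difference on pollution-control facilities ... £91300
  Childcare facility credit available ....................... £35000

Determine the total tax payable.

£72114

Minimum tax:
  Adjusted income: £277000 + £48100 + £91300 = £416400
  Less exemption £73000 → base £343400
  £343400 × 21% = £72114

Regular income tax:
  £34000 × 14% = £4760
  £243000 × 22% = £53460
  → £58220
  Less childcare facility credit £35000 → £23220

£72114 > £23220, so the minimum tax is the binding amount.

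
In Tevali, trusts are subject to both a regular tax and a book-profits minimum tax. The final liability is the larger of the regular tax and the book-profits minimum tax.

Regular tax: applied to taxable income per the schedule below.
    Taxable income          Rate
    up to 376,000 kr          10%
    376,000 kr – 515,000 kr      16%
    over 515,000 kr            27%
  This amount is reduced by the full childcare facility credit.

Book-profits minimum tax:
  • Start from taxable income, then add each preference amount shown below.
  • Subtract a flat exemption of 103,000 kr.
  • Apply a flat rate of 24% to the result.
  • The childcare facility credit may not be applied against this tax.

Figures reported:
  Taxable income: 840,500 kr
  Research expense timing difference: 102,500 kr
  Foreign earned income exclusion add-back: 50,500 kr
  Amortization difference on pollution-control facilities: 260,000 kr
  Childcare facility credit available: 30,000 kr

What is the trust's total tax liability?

276,120 kr

Regular tax:
  376,000 kr × 10% = 37,600 kr
  139,000 kr × 16% = 22,240 kr
  325,500 kr × 27% = 87,885 kr
  → 147,725 kr
  Less childcare facility credit 30,000 kr → 117,725 kr

Book-profits minimum tax:
  Adjusted income: 840,500 kr + 102,500 kr + 50,500 kr + 260,000 kr = 1,253,500 kr
  Less exemption 103,000 kr → base 1,150,500 kr
  1,150,500 kr × 24% = 276,120 kr

276,120 kr > 117,725 kr, so the book-profits minimum tax is the binding amount.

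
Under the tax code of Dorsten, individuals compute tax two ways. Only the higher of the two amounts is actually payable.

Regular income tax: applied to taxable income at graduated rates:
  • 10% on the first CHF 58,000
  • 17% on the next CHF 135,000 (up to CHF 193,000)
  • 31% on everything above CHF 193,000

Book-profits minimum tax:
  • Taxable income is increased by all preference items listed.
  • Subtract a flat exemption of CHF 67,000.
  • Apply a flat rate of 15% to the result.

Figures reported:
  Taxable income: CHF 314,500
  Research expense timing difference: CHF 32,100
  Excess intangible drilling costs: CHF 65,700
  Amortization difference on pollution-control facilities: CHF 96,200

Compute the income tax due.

Book-profits minimum tax:
  Adjusted income: CHF 314,500 + CHF 32,100 + CHF 65,700 + CHF 96,200 = CHF 508,500
  Less exemption CHF 67,000 → base CHF 441,500
  CHF 441,500 × 15% = CHF 66,225

Regular income tax:
  CHF 58,000 × 10% = CHF 5,800
  CHF 135,000 × 17% = CHF 22,950
  CHF 121,500 × 31% = CHF 37,665
  → CHF 66,415

CHF 66,415 > CHF 66,225, so the regular income tax governs.

CHF 66,415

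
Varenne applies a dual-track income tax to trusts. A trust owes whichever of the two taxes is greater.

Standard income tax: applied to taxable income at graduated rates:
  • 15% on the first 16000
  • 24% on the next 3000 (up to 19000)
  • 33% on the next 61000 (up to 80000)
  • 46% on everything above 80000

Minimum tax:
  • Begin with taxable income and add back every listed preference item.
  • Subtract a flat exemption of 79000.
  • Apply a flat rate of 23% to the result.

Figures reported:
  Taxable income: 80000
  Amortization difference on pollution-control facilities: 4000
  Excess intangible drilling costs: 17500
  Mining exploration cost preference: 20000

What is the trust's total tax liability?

23250

Standard income tax:
  16000 × 15% = 2400
  3000 × 24% = 720
  61000 × 33% = 20130
  → 23250

Minimum tax:
  Adjusted income: 80000 + 4000 + 17500 + 20000 = 121500
  Less exemption 79000 → base 42500
  42500 × 23% = 9775

23250 > 9775, so the standard income tax governs.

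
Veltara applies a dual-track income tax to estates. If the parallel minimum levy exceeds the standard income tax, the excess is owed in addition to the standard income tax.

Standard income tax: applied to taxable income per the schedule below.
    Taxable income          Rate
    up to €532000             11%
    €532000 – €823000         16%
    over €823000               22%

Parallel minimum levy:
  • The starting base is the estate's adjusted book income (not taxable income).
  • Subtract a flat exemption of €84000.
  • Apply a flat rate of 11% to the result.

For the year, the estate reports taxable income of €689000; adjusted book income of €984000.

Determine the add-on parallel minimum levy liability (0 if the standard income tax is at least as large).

Standard income tax:
  €532000 × 11% = €58520
  €157000 × 16% = €25120
  → €83640

Parallel minimum levy:
  Base (adjusted book income): €984000
  Less exemption €84000 → base €900000
  €900000 × 11% = €99000

Excess of parallel minimum levy over standard income tax: €99000 − €83640 = €15360.

€15360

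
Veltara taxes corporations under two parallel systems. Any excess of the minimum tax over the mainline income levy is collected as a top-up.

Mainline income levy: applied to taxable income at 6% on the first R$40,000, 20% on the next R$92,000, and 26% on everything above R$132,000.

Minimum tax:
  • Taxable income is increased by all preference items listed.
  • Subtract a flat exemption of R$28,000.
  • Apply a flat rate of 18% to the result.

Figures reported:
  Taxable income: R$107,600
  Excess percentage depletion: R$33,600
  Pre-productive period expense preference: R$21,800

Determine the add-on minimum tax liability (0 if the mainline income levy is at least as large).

R$8,380

Minimum tax:
  Adjusted income: R$107,600 + R$33,600 + R$21,800 = R$163,000
  Less exemption R$28,000 → base R$135,000
  R$135,000 × 18% = R$24,300

Mainline income levy:
  R$40,000 × 6% = R$2,400
  R$67,600 × 20% = R$13,520
  → R$15,920

Excess of minimum tax over mainline income levy: R$24,300 − R$15,920 = R$8,380.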